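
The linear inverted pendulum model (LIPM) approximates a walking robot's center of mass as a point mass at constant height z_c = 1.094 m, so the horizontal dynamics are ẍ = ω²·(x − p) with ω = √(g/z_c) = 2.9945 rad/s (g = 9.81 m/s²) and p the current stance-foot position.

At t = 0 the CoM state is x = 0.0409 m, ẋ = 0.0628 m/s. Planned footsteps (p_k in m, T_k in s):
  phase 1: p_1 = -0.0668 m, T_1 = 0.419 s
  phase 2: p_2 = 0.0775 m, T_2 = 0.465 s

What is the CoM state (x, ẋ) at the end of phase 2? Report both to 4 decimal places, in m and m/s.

phase 1: p=-0.0668, T=0.419, ωT=1.254695, cosh=1.895967, sinh=1.610804; start (x,ẋ)=(0.040900, 0.062800) → end (x,ẋ)=(0.171177, 0.638563)
phase 2: p=0.0775, T=0.465, ωT=1.392443, cosh=2.136568, sinh=1.888100; start (x,ẋ)=(0.171177, 0.638563) → end (x,ẋ)=(0.680276, 1.893976)

x = 0.6803, ẋ = 1.8940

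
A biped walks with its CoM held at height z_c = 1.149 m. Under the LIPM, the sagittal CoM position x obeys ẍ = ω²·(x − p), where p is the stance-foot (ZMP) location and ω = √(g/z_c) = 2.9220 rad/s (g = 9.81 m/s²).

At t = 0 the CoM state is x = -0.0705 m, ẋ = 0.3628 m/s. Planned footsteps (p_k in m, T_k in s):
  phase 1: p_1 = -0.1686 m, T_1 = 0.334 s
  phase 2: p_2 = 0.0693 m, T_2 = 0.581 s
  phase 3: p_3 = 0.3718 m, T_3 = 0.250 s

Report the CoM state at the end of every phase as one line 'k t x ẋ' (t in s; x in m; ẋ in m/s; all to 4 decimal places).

1 0.3340 0.1214 0.8761
2 0.9150 1.0076 2.8741
3 1.1650 1.9690 5.1567

phase 1: p=-0.1686, T=0.334, ωT=0.975948, cosh=1.515258, sinh=1.138423; start (x,ẋ)=(-0.070500, 0.362800) → end (x,ẋ)=(0.121395, 0.876063)
phase 2: p=0.0693, T=0.581, ωT=1.697682, cosh=2.822190, sinh=2.639083; start (x,ẋ)=(0.121395, 0.876063) → end (x,ẋ)=(1.007562, 2.874143)
phase 3: p=0.3718, T=0.250, ωT=0.730500, cosh=1.278893, sinh=0.797225; start (x,ẋ)=(1.007562, 2.874143) → end (x,ẋ)=(1.969040, 5.156725)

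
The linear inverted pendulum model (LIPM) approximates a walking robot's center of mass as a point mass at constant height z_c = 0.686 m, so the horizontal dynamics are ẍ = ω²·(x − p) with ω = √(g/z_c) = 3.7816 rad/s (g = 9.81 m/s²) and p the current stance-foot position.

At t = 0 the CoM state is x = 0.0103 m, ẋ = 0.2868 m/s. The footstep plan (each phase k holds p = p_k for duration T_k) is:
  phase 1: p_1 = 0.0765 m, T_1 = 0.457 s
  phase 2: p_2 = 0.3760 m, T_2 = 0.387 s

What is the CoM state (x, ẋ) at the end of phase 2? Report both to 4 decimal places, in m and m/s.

phase 1: p=0.0765, T=0.457, ωT=1.728191, cosh=2.904033, sinh=2.726427; start (x,ẋ)=(0.010300, 0.286800) → end (x,ẋ)=(0.091028, 0.150338)
phase 2: p=0.3760, T=0.387, ωT=1.463479, cosh=2.276198, sinh=2.044769; start (x,ẋ)=(0.091028, 0.150338) → end (x,ẋ)=(-0.191364, -1.861349)

x = -0.1914, ẋ = -1.8613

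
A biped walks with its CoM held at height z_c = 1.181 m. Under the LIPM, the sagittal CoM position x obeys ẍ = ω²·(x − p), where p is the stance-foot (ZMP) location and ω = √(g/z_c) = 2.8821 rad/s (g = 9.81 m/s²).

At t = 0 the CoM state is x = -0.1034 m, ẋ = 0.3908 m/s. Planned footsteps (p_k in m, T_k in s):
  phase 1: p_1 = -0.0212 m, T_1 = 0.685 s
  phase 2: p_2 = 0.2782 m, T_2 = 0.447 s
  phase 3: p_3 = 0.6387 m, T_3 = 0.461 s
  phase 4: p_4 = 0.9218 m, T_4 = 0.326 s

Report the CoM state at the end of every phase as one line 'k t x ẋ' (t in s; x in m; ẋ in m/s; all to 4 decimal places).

phase 1: p=-0.0212, T=0.685, ωT=1.974239, cosh=3.670000, sinh=3.531133; start (x,ẋ)=(-0.103400, 0.390800) → end (x,ẋ)=(0.155932, 0.597680)
phase 2: p=0.2782, T=0.447, ωT=1.288299, cosh=1.951175, sinh=1.675436; start (x,ẋ)=(0.155932, 0.597680) → end (x,ẋ)=(0.387080, 0.575775)
phase 3: p=0.6387, T=0.461, ωT=1.328648, cosh=2.020385, sinh=1.755550; start (x,ẋ)=(0.387080, 0.575775) → end (x,ẋ)=(0.481048, -0.109828)
phase 4: p=0.9218, T=0.326, ωT=0.939565, cosh=1.474832, sinh=1.084035; start (x,ẋ)=(0.481048, -0.109828) → end (x,ẋ)=(0.230455, -1.539019)

1 0.6850 0.1559 0.5977
2 1.1320 0.3871 0.5758
3 1.5930 0.4810 -0.1098
4 1.9190 0.2305 -1.5390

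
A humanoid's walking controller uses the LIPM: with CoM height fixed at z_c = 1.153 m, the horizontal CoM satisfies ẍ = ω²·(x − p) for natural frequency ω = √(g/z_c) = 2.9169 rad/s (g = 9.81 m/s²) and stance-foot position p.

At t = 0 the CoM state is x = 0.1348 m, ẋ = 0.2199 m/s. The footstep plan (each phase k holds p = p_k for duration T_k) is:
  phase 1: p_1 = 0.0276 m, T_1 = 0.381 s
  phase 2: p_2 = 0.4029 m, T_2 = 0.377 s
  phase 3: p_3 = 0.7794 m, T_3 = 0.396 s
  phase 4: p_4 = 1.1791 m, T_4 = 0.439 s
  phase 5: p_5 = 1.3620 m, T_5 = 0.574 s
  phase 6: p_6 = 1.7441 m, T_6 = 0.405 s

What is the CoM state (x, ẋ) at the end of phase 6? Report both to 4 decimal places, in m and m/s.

x = 3.0970, ẋ = 4.3450

phase 1: p=0.0276, T=0.381, ωT=1.111339, cosh=1.683771, sinh=1.354653; start (x,ẋ)=(0.134800, 0.219900) → end (x,ẋ)=(0.310225, 0.793850)
phase 2: p=0.4029, T=0.377, ωT=1.099671, cosh=1.668080, sinh=1.335099; start (x,ẋ)=(0.310225, 0.793850) → end (x,ẋ)=(0.611665, 0.963297)
phase 3: p=0.7794, T=0.396, ωT=1.155092, cosh=1.744673, sinh=1.429644; start (x,ẋ)=(0.611665, 0.963297) → end (x,ẋ)=(0.958893, 0.981162)
phase 4: p=1.1791, T=0.439, ωT=1.280519, cosh=1.938200, sinh=1.660307; start (x,ẋ)=(0.958893, 0.981162) → end (x,ẋ)=(1.310775, 0.835238)
phase 5: p=1.3620, T=0.574, ωT=1.674301, cosh=2.761251, sinh=2.573812; start (x,ẋ)=(1.310775, 0.835238) → end (x,ẋ)=(1.957551, 1.921726)
phase 6: p=1.7441, T=0.405, ωT=1.181345, cosh=1.782809, sinh=1.475943; start (x,ẋ)=(1.957551, 1.921726) → end (x,ẋ)=(3.097031, 4.345017)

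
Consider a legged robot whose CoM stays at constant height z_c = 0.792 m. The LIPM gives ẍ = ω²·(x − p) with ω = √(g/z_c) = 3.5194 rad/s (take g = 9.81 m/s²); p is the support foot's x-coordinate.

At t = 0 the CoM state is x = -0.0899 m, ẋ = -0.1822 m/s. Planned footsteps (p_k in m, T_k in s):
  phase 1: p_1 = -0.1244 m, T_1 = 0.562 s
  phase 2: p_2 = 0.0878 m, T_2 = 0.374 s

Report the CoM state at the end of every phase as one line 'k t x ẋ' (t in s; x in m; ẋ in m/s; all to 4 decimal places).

phase 1: p=-0.1244, T=0.562, ωT=1.977903, cosh=3.682964, sinh=3.544605; start (x,ẋ)=(-0.089900, -0.182200) → end (x,ẋ)=(-0.180843, -0.240653)
phase 2: p=0.0878, T=0.374, ωT=1.316256, cosh=1.998784, sinh=1.730647; start (x,ẋ)=(-0.180843, -0.240653) → end (x,ẋ)=(-0.567498, -2.117271)

1 0.5620 -0.1808 -0.2407
2 0.9360 -0.5675 -2.1173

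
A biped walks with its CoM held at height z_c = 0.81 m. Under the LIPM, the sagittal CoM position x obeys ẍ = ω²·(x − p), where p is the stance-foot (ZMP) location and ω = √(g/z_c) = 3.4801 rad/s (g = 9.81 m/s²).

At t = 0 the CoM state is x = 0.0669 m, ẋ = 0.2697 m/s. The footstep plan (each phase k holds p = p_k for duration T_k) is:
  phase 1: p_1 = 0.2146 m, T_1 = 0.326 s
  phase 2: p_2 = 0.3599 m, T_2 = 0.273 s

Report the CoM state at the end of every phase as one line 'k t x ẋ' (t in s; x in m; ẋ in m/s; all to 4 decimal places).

1 0.3260 0.0692 -0.2538
2 0.5990 -0.1523 -1.4896

phase 1: p=0.2146, T=0.326, ωT=1.134513, cosh=1.715618, sinh=1.394039; start (x,ẋ)=(0.066900, 0.269700) → end (x,ẋ)=(0.069238, -0.253849)
phase 2: p=0.3599, T=0.273, ωT=0.950067, cosh=1.486299, sinh=1.099584; start (x,ẋ)=(0.069238, -0.253849) → end (x,ẋ)=(-0.152318, -1.489561)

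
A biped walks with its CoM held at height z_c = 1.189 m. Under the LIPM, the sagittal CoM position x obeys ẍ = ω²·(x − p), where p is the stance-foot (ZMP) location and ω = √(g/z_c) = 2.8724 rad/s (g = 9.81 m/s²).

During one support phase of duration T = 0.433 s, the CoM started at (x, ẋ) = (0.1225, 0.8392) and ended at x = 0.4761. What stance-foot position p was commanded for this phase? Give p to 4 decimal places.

ωT = 2.8724·0.433 = 1.243749; cosh(ωT) = 1.878447, sinh(ωT) = 1.590146
x(T) = p + (x₀−p)·cosh(ωT) + (ẋ₀/ω)·sinh(ωT) ⇒ p·(1 − cosh) = x(T) − x₀·cosh − (ẋ₀/ω)·sinh
numerator   = 0.4761 − (0.1225)·1.878447 − (0.8392/2.8724)·1.590146 = -0.218587
denominator = 1 − 1.878447 = -0.878447
p = -0.218587 / -0.878447 = 0.2488

p = 0.2488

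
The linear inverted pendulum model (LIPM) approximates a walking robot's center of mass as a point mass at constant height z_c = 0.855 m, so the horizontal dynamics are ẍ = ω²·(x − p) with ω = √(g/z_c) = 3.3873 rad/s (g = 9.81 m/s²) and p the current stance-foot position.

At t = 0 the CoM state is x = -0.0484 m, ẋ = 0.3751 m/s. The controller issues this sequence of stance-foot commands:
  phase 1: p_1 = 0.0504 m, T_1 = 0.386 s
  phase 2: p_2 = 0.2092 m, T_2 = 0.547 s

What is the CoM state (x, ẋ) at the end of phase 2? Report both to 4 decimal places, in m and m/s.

phase 1: p=0.0504, T=0.386, ωT=1.307498, cosh=1.983704, sinh=1.713208; start (x,ẋ)=(-0.048400, 0.375100) → end (x,ẋ)=(0.044126, 0.170736)
phase 2: p=0.2092, T=0.547, ωT=1.852853, cosh=3.267390, sinh=3.110601; start (x,ẋ)=(0.044126, 0.170736) → end (x,ẋ)=(-0.173372, -1.181448)

x = -0.1734, ẋ = -1.1814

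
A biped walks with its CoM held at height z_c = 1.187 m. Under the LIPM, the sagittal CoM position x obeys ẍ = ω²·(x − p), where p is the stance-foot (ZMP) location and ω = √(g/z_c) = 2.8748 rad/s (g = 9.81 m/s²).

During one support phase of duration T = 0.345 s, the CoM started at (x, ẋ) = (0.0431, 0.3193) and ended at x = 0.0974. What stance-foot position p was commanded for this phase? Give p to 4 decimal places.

ωT = 2.8748·0.345 = 0.991806; cosh(ωT) = 1.533503, sinh(ωT) = 1.162597
x(T) = p + (x₀−p)·cosh(ωT) + (ẋ₀/ω)·sinh(ωT) ⇒ p·(1 − cosh) = x(T) − x₀·cosh − (ẋ₀/ω)·sinh
numerator   = 0.0974 − (0.0431)·1.533503 − (0.3193/2.8748)·1.162597 = -0.097822
denominator = 1 − 1.533503 = -0.533503
p = -0.097822 / -0.533503 = 0.1834

p = 0.1834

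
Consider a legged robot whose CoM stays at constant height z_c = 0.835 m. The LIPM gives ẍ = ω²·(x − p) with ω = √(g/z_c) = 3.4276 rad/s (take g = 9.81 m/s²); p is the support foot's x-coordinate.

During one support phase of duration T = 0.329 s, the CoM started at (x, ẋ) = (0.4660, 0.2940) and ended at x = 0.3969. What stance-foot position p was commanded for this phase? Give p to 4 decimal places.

p = 0.7318

ωT = 3.4276·0.329 = 1.127680; cosh(ωT) = 1.706134, sinh(ωT) = 1.382350
x(T) = p + (x₀−p)·cosh(ωT) + (ẋ₀/ω)·sinh(ωT) ⇒ p·(1 − cosh) = x(T) − x₀·cosh − (ẋ₀/ω)·sinh
numerator   = 0.3969 − (0.4660)·1.706134 − (0.2940/3.4276)·1.382350 = -0.516728
denominator = 1 − 1.706134 = -0.706134
p = -0.516728 / -0.706134 = 0.7318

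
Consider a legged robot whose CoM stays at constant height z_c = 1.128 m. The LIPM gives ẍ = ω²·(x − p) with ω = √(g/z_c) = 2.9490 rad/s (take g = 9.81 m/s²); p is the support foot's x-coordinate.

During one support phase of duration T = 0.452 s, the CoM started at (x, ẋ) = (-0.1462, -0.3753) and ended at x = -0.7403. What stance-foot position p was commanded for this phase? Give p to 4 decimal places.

ωT = 2.9490·0.452 = 1.332948; cosh(ωT) = 2.027953, sinh(ωT) = 1.764254
x(T) = p + (x₀−p)·cosh(ωT) + (ẋ₀/ω)·sinh(ωT) ⇒ p·(1 − cosh) = x(T) − x₀·cosh − (ẋ₀/ω)·sinh
numerator   = -0.7403 − (-0.1462)·2.027953 − (-0.3753/2.9490)·1.764254 = -0.219288
denominator = 1 − 2.027953 = -1.027953
p = -0.219288 / -1.027953 = 0.2133

p = 0.2133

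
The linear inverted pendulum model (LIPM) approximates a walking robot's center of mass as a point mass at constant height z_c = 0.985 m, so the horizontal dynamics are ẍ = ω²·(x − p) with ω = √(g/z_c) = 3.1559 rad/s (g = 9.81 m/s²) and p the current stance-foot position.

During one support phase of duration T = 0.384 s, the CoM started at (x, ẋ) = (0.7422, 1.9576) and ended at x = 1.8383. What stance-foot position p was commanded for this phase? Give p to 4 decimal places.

p = 0.5655

ωT = 3.1559·0.384 = 1.211866; cosh(ωT) = 1.828694, sinh(ωT) = 1.531053
x(T) = p + (x₀−p)·cosh(ωT) + (ẋ₀/ω)·sinh(ωT) ⇒ p·(1 − cosh) = x(T) − x₀·cosh − (ẋ₀/ω)·sinh
numerator   = 1.8383 − (0.7422)·1.828694 − (1.9576/3.1559)·1.531053 = -0.468666
denominator = 1 − 1.828694 = -0.828694
p = -0.468666 / -0.828694 = 0.5655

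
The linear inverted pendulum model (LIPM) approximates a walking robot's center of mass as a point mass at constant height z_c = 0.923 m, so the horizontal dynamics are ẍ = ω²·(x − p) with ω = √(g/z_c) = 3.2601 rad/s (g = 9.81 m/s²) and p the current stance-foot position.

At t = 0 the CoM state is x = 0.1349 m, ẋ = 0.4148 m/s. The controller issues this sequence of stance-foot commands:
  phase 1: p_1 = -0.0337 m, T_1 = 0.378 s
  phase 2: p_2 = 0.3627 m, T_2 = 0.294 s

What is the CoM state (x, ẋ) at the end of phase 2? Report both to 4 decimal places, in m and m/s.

x = 1.0949, ẋ = 2.8675

phase 1: p=-0.0337, T=0.378, ωT=1.232318, cosh=1.860392, sinh=1.568776; start (x,ẋ)=(0.134900, 0.414800) → end (x,ẋ)=(0.479566, 1.633973)
phase 2: p=0.3627, T=0.294, ωT=0.958469, cosh=1.495591, sinh=1.112111; start (x,ẋ)=(0.479566, 1.633973) → end (x,ẋ)=(1.094878, 2.867463)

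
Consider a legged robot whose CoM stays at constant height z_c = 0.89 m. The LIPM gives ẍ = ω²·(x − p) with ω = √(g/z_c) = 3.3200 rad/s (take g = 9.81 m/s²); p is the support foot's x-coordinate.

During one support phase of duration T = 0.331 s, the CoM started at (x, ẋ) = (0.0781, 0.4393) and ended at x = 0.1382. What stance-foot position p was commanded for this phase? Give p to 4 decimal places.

p = 0.2526

ωT = 3.3200·0.331 = 1.098920; cosh(ωT) = 1.667077, sinh(ωT) = 1.333846
x(T) = p + (x₀−p)·cosh(ωT) + (ẋ₀/ω)·sinh(ωT) ⇒ p·(1 − cosh) = x(T) − x₀·cosh − (ẋ₀/ω)·sinh
numerator   = 0.1382 − (0.0781)·1.667077 − (0.4393/3.3200)·1.333846 = -0.168492
denominator = 1 − 1.667077 = -0.667077
p = -0.168492 / -0.667077 = 0.2526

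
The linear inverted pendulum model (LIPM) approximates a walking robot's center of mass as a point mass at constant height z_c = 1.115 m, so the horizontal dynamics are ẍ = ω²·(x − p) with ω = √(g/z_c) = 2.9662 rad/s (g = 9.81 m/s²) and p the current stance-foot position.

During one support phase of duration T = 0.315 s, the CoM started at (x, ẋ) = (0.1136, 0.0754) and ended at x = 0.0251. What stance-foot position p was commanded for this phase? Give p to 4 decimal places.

ωT = 2.9662·0.315 = 0.934353; cosh(ωT) = 1.469203, sinh(ωT) = 1.076363
x(T) = p + (x₀−p)·cosh(ωT) + (ẋ₀/ω)·sinh(ωT) ⇒ p·(1 − cosh) = x(T) − x₀·cosh − (ẋ₀/ω)·sinh
numerator   = 0.0251 − (0.1136)·1.469203 − (0.0754/2.9662)·1.076363 = -0.169162
denominator = 1 − 1.469203 = -0.469203
p = -0.169162 / -0.469203 = 0.3605

p = 0.3605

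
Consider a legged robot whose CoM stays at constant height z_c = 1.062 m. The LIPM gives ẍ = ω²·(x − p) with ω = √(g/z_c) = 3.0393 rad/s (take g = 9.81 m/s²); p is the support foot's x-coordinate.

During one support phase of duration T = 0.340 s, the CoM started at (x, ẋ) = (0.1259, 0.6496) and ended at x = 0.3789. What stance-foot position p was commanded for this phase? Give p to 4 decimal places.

p = 0.1419

ωT = 3.0393·0.340 = 1.033362; cosh(ωT) = 1.583154, sinh(ωT) = 1.227345
x(T) = p + (x₀−p)·cosh(ωT) + (ẋ₀/ω)·sinh(ωT) ⇒ p·(1 − cosh) = x(T) − x₀·cosh − (ẋ₀/ω)·sinh
numerator   = 0.3789 − (0.1259)·1.583154 − (0.6496/3.0393)·1.227345 = -0.082744
denominator = 1 − 1.583154 = -0.583154
p = -0.082744 / -0.583154 = 0.1419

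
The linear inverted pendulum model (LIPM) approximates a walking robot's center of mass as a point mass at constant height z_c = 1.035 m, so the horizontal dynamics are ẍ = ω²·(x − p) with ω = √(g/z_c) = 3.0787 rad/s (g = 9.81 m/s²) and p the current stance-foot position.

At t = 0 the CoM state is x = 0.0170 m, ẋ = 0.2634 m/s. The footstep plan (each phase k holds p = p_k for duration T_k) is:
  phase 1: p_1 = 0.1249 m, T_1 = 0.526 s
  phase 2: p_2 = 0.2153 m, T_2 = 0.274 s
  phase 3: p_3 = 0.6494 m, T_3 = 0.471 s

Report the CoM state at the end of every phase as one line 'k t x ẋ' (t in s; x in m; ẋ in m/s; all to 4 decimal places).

phase 1: p=0.1249, T=0.526, ωT=1.619396, cosh=2.624029, sinh=2.426011; start (x,ẋ)=(0.017000, 0.263400) → end (x,ẋ)=(0.049326, -0.114731)
phase 2: p=0.2153, T=0.274, ωT=0.843564, cosh=1.377406, sinh=0.947231; start (x,ẋ)=(0.049326, -0.114731) → end (x,ẋ)=(-0.048613, -0.642052)
phase 3: p=0.6494, T=0.471, ωT=1.450068, cosh=2.248979, sinh=2.014424; start (x,ẋ)=(-0.048613, -0.642052) → end (x,ẋ)=(-1.340518, -5.772905)

1 0.5260 0.0493 -0.1147
2 0.8000 -0.0486 -0.6421
3 1.2710 -1.3405 -5.7729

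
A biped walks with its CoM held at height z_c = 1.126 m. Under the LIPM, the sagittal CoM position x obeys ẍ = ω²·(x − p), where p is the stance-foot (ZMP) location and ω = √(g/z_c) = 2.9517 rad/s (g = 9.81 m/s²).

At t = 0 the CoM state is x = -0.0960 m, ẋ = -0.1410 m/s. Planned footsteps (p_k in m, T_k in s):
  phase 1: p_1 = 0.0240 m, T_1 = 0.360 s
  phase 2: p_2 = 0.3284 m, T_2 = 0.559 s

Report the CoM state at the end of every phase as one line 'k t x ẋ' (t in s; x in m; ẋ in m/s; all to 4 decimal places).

phase 1: p=0.0240, T=0.360, ωT=1.062612, cosh=1.619736, sinh=1.274184; start (x,ẋ)=(-0.096000, -0.141000) → end (x,ẋ)=(-0.231235, -0.679704)
phase 2: p=0.3284, T=0.559, ωT=1.650000, cosh=2.699516, sinh=2.507466; start (x,ẋ)=(-0.231235, -0.679704) → end (x,ẋ)=(-1.759751, -5.976890)

1 0.3600 -0.2312 -0.6797
2 0.9190 -1.7598 -5.9769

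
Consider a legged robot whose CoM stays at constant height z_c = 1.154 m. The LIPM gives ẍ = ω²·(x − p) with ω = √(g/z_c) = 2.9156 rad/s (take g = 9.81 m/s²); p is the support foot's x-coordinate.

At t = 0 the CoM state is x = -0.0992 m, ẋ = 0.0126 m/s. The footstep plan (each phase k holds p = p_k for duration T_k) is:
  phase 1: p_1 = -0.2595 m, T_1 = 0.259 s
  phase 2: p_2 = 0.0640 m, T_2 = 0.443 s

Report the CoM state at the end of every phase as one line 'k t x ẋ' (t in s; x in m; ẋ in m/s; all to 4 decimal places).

1 0.2590 -0.0477 0.4038
2 0.7020 0.0784 0.2424

phase 1: p=-0.2595, T=0.259, ωT=0.755140, cosh=1.298927, sinh=0.828983; start (x,ẋ)=(-0.099200, 0.012600) → end (x,ẋ)=(-0.047699, 0.403809)
phase 2: p=0.0640, T=0.443, ωT=1.291611, cosh=1.956735, sinh=1.681908; start (x,ẋ)=(-0.047699, 0.403809) → end (x,ẋ)=(0.078377, 0.242399)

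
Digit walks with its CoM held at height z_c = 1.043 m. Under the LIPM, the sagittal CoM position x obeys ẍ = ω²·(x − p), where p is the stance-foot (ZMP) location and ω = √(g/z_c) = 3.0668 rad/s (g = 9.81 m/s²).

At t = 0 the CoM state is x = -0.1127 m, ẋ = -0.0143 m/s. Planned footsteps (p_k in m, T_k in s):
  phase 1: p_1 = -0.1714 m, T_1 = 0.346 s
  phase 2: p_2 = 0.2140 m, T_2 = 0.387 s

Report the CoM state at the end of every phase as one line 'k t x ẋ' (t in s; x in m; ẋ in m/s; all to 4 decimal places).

phase 1: p=-0.1714, T=0.346, ωT=1.061113, cosh=1.617828, sinh=1.271757; start (x,ẋ)=(-0.112700, -0.014300) → end (x,ẋ)=(-0.082364, 0.205808)
phase 2: p=0.2140, T=0.387, ωT=1.186852, cosh=1.790965, sinh=1.485784; start (x,ẋ)=(-0.082364, 0.205808) → end (x,ẋ)=(-0.217068, -0.981815)

1 0.3460 -0.0824 0.2058
2 0.7330 -0.2171 -0.9818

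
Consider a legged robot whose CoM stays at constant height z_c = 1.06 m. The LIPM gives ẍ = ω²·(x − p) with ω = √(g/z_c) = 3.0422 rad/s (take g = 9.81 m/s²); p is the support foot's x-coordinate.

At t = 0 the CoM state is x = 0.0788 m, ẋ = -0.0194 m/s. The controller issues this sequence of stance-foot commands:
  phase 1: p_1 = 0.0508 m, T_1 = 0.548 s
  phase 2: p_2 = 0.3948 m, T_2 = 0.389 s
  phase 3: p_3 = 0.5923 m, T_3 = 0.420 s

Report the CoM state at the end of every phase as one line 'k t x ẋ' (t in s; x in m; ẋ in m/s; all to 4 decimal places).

1 0.5480 0.1113 0.1643
2 0.9370 -0.0315 -0.9826
3 1.3570 -1.1484 -5.0406

phase 1: p=0.0508, T=0.548, ωT=1.667126, cosh=2.742855, sinh=2.554066; start (x,ẋ)=(0.078800, -0.019400) → end (x,ẋ)=(0.111313, 0.164348)
phase 2: p=0.3948, T=0.389, ωT=1.183416, cosh=1.785870, sinh=1.479639; start (x,ẋ)=(0.111313, 0.164348) → end (x,ẋ)=(-0.031537, -0.982574)
phase 3: p=0.5923, T=0.420, ωT=1.277724, cosh=1.933567, sinh=1.654896; start (x,ẋ)=(-0.031537, -0.982574) → end (x,ẋ)=(-1.148432, -5.040596)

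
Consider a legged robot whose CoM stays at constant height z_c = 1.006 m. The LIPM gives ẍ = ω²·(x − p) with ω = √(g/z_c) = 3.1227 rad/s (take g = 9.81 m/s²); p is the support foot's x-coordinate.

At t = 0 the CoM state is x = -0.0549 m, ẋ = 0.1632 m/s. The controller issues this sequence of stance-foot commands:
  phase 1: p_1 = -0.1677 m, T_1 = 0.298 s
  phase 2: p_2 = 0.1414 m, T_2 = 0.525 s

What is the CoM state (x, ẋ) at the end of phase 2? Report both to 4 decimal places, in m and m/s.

x = 0.3958, ẋ = 0.9672

phase 1: p=-0.1677, T=0.298, ωT=0.930565, cosh=1.465136, sinh=1.070805; start (x,ẋ)=(-0.054900, 0.163200) → end (x,ẋ)=(0.053530, 0.616291)
phase 2: p=0.1414, T=0.525, ωT=1.639418, cosh=2.673130, sinh=2.479037; start (x,ẋ)=(0.053530, 0.616291) → end (x,ẋ)=(0.395771, 0.967201)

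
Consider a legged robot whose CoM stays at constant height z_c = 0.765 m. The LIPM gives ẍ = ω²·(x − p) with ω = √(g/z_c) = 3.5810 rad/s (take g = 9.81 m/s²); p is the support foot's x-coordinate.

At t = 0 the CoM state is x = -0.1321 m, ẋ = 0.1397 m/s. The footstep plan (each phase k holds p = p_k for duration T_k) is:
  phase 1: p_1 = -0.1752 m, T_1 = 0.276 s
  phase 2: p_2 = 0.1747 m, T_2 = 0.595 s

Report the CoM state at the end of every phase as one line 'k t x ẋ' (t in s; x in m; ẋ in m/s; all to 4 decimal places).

phase 1: p=-0.1752, T=0.276, ωT=0.988356, cosh=1.529501, sinh=1.157313; start (x,ẋ)=(-0.132100, 0.139700) → end (x,ẋ)=(-0.064130, 0.392292)
phase 2: p=0.1747, T=0.595, ωT=2.130695, cosh=4.269736, sinh=4.150981; start (x,ẋ)=(-0.064130, 0.392292) → end (x,ẋ)=(-0.390309, -1.875144)

1 0.2760 -0.0641 0.3923
2 0.8710 -0.3903 -1.8751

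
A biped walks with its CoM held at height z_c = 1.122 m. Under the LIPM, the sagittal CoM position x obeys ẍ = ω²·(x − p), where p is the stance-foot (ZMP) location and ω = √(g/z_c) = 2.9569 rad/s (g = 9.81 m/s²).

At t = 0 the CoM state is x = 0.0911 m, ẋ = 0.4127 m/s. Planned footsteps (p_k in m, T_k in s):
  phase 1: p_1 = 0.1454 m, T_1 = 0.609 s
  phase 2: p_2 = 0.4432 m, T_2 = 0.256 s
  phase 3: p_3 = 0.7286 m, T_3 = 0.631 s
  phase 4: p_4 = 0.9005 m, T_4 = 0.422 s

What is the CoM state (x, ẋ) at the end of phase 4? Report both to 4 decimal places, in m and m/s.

phase 1: p=0.1454, T=0.609, ωT=1.800752, cosh=3.109687, sinh=2.944512; start (x,ẋ)=(0.091100, 0.412700) → end (x,ẋ)=(0.387515, 0.810598)
phase 2: p=0.4432, T=0.256, ωT=0.756966, cosh=1.300443, sinh=0.831356; start (x,ẋ)=(0.387515, 0.810598) → end (x,ẋ)=(0.598691, 0.917250)
phase 3: p=0.7286, T=0.631, ωT=1.865804, cosh=3.307950, sinh=3.153178; start (x,ẋ)=(0.598691, 0.917250) → end (x,ẋ)=(1.277004, 1.822991)
phase 4: p=0.9005, T=0.422, ωT=1.247812, cosh=1.884923, sinh=1.597791; start (x,ẋ)=(1.277004, 1.822991) → end (x,ẋ)=(2.595252, 5.214993)

x = 2.5953, ẋ = 5.2150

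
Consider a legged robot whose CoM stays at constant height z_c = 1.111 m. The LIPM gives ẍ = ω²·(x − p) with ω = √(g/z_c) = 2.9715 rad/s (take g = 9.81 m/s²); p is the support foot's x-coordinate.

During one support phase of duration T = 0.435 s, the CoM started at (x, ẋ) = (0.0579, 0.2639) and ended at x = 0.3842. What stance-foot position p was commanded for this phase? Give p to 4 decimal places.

ωT = 2.9715·0.435 = 1.292602; cosh(ωT) = 1.958404, sinh(ωT) = 1.683849
x(T) = p + (x₀−p)·cosh(ωT) + (ẋ₀/ω)·sinh(ωT) ⇒ p·(1 − cosh) = x(T) − x₀·cosh − (ẋ₀/ω)·sinh
numerator   = 0.3842 − (0.0579)·1.958404 − (0.2639/2.9715)·1.683849 = 0.121265
denominator = 1 − 1.958404 = -0.958404
p = 0.121265 / -0.958404 = -0.1265

p = -0.1265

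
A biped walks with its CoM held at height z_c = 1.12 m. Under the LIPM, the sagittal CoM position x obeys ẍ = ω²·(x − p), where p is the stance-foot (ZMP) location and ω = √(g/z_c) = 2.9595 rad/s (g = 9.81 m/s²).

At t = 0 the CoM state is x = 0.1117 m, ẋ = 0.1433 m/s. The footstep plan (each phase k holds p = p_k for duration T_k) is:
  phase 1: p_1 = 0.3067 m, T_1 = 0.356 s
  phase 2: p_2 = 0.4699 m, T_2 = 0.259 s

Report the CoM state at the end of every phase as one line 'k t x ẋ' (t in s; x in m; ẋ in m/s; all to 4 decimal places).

1 0.3560 0.0541 -0.4965
2 0.6150 -0.2157 -1.6880

phase 1: p=0.3067, T=0.356, ωT=1.053582, cosh=1.608296, sinh=1.259610; start (x,ẋ)=(0.111700, 0.143300) → end (x,ẋ)=(0.054073, -0.496455)
phase 2: p=0.4699, T=0.259, ωT=0.766510, cosh=1.308437, sinh=0.843806; start (x,ẋ)=(0.054073, -0.496455) → end (x,ẋ)=(-0.215732, -1.688001)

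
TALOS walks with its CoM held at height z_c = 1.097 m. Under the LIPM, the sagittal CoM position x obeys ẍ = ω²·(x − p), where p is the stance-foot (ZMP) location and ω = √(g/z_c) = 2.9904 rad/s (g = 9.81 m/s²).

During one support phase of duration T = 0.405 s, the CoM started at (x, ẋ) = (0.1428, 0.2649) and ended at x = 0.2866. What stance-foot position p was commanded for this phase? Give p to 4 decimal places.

p = 0.1328

ωT = 2.9904·0.405 = 1.211112; cosh(ωT) = 1.827541, sinh(ωT) = 1.529675
x(T) = p + (x₀−p)·cosh(ωT) + (ẋ₀/ω)·sinh(ωT) ⇒ p·(1 − cosh) = x(T) − x₀·cosh − (ẋ₀/ω)·sinh
numerator   = 0.2866 − (0.1428)·1.827541 − (0.2649/2.9904)·1.529675 = -0.109877
denominator = 1 − 1.827541 = -0.827541
p = -0.109877 / -0.827541 = 0.1328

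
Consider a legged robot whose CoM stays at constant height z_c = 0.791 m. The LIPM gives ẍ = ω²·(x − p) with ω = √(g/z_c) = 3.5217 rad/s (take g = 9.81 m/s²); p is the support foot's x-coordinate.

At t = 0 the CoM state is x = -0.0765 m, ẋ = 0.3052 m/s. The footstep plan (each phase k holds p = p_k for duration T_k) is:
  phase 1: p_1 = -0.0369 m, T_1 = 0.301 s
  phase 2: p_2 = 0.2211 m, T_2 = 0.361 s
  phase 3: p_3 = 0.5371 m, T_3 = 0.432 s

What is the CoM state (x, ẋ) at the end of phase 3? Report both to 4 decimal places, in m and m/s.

x = -1.2272, ẋ = -5.9050

phase 1: p=-0.0369, T=0.301, ωT=1.060032, cosh=1.616454, sinh=1.270009; start (x,ẋ)=(-0.076500, 0.305200) → end (x,ẋ)=(0.009151, 0.316227)
phase 2: p=0.2211, T=0.361, ωT=1.271334, cosh=1.923031, sinh=1.642574; start (x,ẋ)=(0.009151, 0.316227) → end (x,ẋ)=(-0.038992, -0.617938)
phase 3: p=0.5371, T=0.432, ωT=1.521374, cosh=2.398463, sinh=2.180051; start (x,ẋ)=(-0.038992, -0.617938) → end (x,ẋ)=(-1.227159, -5.905037)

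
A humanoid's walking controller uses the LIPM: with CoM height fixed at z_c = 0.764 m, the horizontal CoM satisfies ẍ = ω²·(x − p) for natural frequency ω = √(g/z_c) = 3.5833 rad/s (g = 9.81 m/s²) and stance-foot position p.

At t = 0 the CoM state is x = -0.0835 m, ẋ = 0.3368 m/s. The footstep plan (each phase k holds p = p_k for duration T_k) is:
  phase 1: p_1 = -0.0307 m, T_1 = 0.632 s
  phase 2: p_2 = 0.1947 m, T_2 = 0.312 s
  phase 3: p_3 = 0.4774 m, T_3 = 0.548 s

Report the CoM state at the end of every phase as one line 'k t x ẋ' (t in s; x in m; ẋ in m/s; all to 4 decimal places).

phase 1: p=-0.0307, T=0.632, ωT=2.264646, cosh=4.865789, sinh=4.761923; start (x,ẋ)=(-0.083500, 0.336800) → end (x,ẋ)=(0.159967, 0.737851)
phase 2: p=0.1947, T=0.312, ωT=1.117990, cosh=1.692818, sinh=1.365881; start (x,ẋ)=(0.159967, 0.737851) → end (x,ẋ)=(0.417157, 1.079050)
phase 3: p=0.4774, T=0.548, ωT=1.963648, cosh=3.632811, sinh=3.492465; start (x,ẋ)=(0.417157, 1.079050) → end (x,ẋ)=(1.310245, 3.166068)

1 0.6320 0.1600 0.7379
2 0.9440 0.4172 1.0790
3 1.4920 1.3102 3.1661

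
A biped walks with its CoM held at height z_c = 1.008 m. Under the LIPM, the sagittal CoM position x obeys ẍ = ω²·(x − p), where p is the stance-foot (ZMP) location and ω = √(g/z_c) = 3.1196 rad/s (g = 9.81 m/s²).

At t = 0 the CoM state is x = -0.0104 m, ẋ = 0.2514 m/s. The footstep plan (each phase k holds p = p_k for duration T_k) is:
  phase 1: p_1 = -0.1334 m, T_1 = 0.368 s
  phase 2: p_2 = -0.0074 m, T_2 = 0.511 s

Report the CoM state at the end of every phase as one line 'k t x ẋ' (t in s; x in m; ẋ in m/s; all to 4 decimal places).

phase 1: p=-0.1334, T=0.368, ωT=1.148013, cosh=1.734595, sinh=1.417328; start (x,ẋ)=(-0.010400, 0.251400) → end (x,ẋ)=(0.194174, 0.979921)
phase 2: p=-0.0074, T=0.511, ωT=1.594116, cosh=2.563530, sinh=2.360442; start (x,ẋ)=(0.194174, 0.979921) → end (x,ẋ)=(1.250797, 3.996374)

1 0.3680 0.1942 0.9799
2 0.8790 1.2508 3.9964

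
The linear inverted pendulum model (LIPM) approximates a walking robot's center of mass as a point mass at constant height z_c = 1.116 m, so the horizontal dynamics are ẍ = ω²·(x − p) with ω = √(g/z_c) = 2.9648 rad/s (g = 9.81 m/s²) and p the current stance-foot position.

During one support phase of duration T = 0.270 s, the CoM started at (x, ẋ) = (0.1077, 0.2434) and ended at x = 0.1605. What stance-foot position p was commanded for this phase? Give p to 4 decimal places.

p = 0.1674

ωT = 2.9648·0.270 = 0.800496; cosh(ωT) = 1.337876, sinh(ωT) = 0.888769
x(T) = p + (x₀−p)·cosh(ωT) + (ẋ₀/ω)·sinh(ωT) ⇒ p·(1 − cosh) = x(T) − x₀·cosh − (ẋ₀/ω)·sinh
numerator   = 0.1605 − (0.1077)·1.337876 − (0.2434/2.9648)·0.888769 = -0.056554
denominator = 1 − 1.337876 = -0.337876
p = -0.056554 / -0.337876 = 0.1674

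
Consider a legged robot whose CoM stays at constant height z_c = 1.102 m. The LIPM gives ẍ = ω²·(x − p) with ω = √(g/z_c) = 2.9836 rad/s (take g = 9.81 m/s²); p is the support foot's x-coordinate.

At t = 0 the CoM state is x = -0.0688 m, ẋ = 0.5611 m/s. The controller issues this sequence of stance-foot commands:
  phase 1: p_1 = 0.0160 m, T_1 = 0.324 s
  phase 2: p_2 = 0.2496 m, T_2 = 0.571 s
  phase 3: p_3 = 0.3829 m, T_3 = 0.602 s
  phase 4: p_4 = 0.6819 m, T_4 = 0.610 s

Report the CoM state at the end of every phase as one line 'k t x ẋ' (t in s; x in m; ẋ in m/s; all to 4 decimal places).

1 0.3240 0.0999 0.5598
2 0.8950 0.3230 0.4022
3 1.4970 0.5924 0.7216
4 2.1070 1.1253 1.4830

phase 1: p=0.0160, T=0.324, ωT=0.966686, cosh=1.504780, sinh=1.124438; start (x,ẋ)=(-0.068800, 0.561100) → end (x,ẋ)=(0.099858, 0.559838)
phase 2: p=0.2496, T=0.571, ωT=1.703636, cosh=2.837953, sinh=2.655932; start (x,ẋ)=(0.099858, 0.559838) → end (x,ẋ)=(0.322995, 0.402205)
phase 3: p=0.3829, T=0.602, ωT=1.796127, cosh=3.096102, sinh=2.930162; start (x,ẋ)=(0.322995, 0.402205) → end (x,ẋ)=(0.592429, 0.721552)
phase 4: p=0.6819, T=0.610, ωT=1.819996, cosh=3.166930, sinh=3.004904; start (x,ẋ)=(0.592429, 0.721552) → end (x,ẋ)=(1.125256, 1.482959)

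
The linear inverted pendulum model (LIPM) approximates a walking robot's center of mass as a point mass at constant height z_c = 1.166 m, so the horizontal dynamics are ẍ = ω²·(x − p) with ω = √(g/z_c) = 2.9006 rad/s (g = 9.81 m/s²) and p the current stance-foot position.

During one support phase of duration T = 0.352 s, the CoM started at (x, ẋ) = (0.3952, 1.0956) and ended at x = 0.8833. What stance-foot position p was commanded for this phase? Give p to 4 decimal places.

ωT = 2.9006·0.352 = 1.021011; cosh(ωT) = 1.568115, sinh(ωT) = 1.207885
x(T) = p + (x₀−p)·cosh(ωT) + (ẋ₀/ω)·sinh(ωT) ⇒ p·(1 − cosh) = x(T) − x₀·cosh − (ẋ₀/ω)·sinh
numerator   = 0.8833 − (0.3952)·1.568115 − (1.0956/2.9006)·1.207885 = -0.192655
denominator = 1 − 1.568115 = -0.568115
p = -0.192655 / -0.568115 = 0.3391

p = 0.3391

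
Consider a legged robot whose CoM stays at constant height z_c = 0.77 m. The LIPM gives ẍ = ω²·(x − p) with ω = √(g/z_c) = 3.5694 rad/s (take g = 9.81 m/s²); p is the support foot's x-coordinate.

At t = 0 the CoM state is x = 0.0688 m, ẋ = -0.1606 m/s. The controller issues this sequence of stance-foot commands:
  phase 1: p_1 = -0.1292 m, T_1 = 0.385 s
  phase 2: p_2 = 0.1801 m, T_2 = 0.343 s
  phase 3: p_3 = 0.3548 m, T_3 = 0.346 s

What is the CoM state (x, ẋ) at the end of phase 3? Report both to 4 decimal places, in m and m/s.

phase 1: p=-0.1292, T=0.385, ωT=1.374219, cosh=2.102513, sinh=1.849476; start (x,ẋ)=(0.068800, -0.160600) → end (x,ẋ)=(0.203883, 0.969437)
phase 2: p=0.1801, T=0.343, ωT=1.224304, cosh=1.847880, sinh=1.553918; start (x,ẋ)=(0.203883, 0.969437) → end (x,ẋ)=(0.646087, 1.923318)
phase 3: p=0.3548, T=0.346, ωT=1.235012, cosh=1.864626, sinh=1.573795; start (x,ẋ)=(0.646087, 1.923318) → end (x,ẋ)=(1.745958, 5.222577)

x = 1.7460, ẋ = 5.2226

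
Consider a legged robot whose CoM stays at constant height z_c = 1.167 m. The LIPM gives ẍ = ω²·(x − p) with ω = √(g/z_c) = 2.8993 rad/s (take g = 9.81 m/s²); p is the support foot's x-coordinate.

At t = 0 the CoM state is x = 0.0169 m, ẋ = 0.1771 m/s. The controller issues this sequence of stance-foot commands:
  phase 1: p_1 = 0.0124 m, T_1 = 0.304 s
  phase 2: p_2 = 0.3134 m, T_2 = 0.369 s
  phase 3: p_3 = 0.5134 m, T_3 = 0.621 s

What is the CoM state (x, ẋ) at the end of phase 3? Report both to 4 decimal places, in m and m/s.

x = -1.3760, ẋ = -5.3289

phase 1: p=0.0124, T=0.304, ωT=0.881387, cosh=1.414227, sinh=1.000019; start (x,ẋ)=(0.016900, 0.177100) → end (x,ẋ)=(0.079849, 0.263507)
phase 2: p=0.3134, T=0.369, ωT=1.069842, cosh=1.628990, sinh=1.285928; start (x,ẋ)=(0.079849, 0.263507) → end (x,ẋ)=(0.049821, -0.441496)
phase 3: p=0.5134, T=0.621, ωT=1.800465, cosh=3.108843, sinh=2.943621; start (x,ẋ)=(0.049821, -0.441496) → end (x,ẋ)=(-1.376040, -5.328931)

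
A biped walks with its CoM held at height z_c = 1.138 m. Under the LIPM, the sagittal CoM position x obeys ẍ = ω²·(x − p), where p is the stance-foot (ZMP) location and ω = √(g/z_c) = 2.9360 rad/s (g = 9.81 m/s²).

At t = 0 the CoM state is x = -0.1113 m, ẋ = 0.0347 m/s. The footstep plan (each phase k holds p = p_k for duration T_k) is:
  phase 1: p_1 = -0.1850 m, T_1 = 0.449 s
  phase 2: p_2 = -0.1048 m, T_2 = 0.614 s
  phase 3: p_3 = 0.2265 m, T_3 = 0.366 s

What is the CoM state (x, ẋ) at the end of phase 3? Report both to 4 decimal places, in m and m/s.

phase 1: p=-0.1850, T=0.449, ωT=1.318264, cosh=2.002264, sinh=1.734664; start (x,ẋ)=(-0.111300, 0.034700) → end (x,ẋ)=(-0.016931, 0.444831)
phase 2: p=-0.1048, T=0.614, ωT=1.802704, cosh=3.115440, sinh=2.950588; start (x,ẋ)=(-0.016931, 0.444831) → end (x,ẋ)=(0.615990, 2.147042)
phase 3: p=0.2265, T=0.366, ωT=1.074576, cosh=1.635097, sinh=1.293654; start (x,ẋ)=(0.615990, 2.147042) → end (x,ẋ)=(1.809379, 4.989970)

x = 1.8094, ẋ = 4.9900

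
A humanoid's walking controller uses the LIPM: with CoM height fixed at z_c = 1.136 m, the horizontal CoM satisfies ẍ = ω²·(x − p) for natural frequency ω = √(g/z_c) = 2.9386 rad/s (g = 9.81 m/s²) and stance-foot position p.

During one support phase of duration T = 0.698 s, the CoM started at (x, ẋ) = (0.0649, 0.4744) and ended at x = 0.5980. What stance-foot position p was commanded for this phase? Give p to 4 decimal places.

p = 0.0934

ωT = 2.9386·0.698 = 2.051143; cosh(ωT) = 3.952686, sinh(ωT) = 3.824098
x(T) = p + (x₀−p)·cosh(ωT) + (ẋ₀/ω)·sinh(ωT) ⇒ p·(1 − cosh) = x(T) − x₀·cosh − (ẋ₀/ω)·sinh
numerator   = 0.5980 − (0.0649)·3.952686 − (0.4744/2.9386)·3.824098 = -0.275882
denominator = 1 − 3.952686 = -2.952686
p = -0.275882 / -2.952686 = 0.0934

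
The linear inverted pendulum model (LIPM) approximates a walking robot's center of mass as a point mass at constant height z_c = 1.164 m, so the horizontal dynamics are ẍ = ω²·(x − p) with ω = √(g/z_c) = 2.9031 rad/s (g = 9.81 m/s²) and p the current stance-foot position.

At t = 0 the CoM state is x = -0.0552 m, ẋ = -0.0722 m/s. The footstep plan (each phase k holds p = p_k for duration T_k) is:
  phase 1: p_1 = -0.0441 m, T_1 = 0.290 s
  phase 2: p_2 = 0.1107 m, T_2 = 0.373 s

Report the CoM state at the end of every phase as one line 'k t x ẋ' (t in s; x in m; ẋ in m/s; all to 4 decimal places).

1 0.2900 -0.0829 -0.1298
2 0.6630 -0.2663 -0.9482

phase 1: p=-0.0441, T=0.290, ωT=0.841899, cosh=1.375831, sinh=0.944939; start (x,ẋ)=(-0.055200, -0.072200) → end (x,ẋ)=(-0.082872, -0.129785)
phase 2: p=0.1107, T=0.373, ωT=1.082856, cosh=1.645865, sinh=1.307238; start (x,ẋ)=(-0.082872, -0.129785) → end (x,ẋ)=(-0.266335, -0.948224)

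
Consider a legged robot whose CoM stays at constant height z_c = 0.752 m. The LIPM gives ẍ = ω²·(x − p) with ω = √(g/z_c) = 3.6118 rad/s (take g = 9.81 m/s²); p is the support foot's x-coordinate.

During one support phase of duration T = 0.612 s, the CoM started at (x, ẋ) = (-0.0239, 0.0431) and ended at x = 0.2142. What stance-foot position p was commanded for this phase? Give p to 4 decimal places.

p = -0.0749

ωT = 3.6118·0.612 = 2.210422; cosh(ωT) = 4.614607, sinh(ωT) = 4.504953
x(T) = p + (x₀−p)·cosh(ωT) + (ẋ₀/ω)·sinh(ωT) ⇒ p·(1 − cosh) = x(T) − x₀·cosh − (ẋ₀/ω)·sinh
numerator   = 0.2142 − (-0.0239)·4.614607 − (0.0431/3.6118)·4.504953 = 0.270731
denominator = 1 − 4.614607 = -3.614607
p = 0.270731 / -3.614607 = -0.0749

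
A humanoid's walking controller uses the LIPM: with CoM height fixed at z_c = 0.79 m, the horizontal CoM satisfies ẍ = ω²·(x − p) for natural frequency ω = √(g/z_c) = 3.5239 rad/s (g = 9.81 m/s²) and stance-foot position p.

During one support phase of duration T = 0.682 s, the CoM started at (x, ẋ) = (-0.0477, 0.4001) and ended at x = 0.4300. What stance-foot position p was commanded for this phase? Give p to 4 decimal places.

ωT = 3.5239·0.682 = 2.403300; cosh(ωT) = 5.575015, sinh(ωT) = 5.484596
x(T) = p + (x₀−p)·cosh(ωT) + (ẋ₀/ω)·sinh(ωT) ⇒ p·(1 − cosh) = x(T) − x₀·cosh − (ẋ₀/ω)·sinh
numerator   = 0.4300 − (-0.0477)·5.575015 − (0.4001/3.5239)·5.484596 = 0.073213
denominator = 1 − 5.575015 = -4.575015
p = 0.073213 / -4.575015 = -0.0160

p = -0.0160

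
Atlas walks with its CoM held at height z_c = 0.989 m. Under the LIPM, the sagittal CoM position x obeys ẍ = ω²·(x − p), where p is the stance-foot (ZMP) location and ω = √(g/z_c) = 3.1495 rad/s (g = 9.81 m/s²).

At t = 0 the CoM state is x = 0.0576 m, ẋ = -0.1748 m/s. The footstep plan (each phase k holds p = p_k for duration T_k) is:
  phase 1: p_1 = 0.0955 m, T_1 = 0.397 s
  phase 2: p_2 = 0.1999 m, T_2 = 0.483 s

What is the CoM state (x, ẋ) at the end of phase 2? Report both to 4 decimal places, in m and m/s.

x = -0.7963, ẋ = -3.0693

phase 1: p=0.0955, T=0.397, ωT=1.250352, cosh=1.888987, sinh=1.602583; start (x,ẋ)=(0.057600, -0.174800) → end (x,ẋ)=(-0.065037, -0.521489)
phase 2: p=0.1999, T=0.483, ωT=1.521208, cosh=2.398101, sinh=2.179653; start (x,ẋ)=(-0.065037, -0.521489) → end (x,ẋ)=(-0.796350, -3.069330)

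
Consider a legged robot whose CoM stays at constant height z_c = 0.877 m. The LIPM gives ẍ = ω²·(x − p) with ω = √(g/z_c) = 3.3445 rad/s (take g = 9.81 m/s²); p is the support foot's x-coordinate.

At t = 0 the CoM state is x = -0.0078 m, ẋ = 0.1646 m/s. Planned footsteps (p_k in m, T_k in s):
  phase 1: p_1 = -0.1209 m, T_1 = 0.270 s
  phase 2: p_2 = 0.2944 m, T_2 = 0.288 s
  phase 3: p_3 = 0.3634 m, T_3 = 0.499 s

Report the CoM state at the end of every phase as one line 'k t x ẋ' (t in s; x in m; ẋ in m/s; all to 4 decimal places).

1 0.2700 0.0923 0.6263
2 0.5580 0.2006 0.1834
3 1.0570 0.0565 -0.8893

phase 1: p=-0.1209, T=0.270, ωT=0.903015, cosh=1.436188, sinh=1.030842; start (x,ẋ)=(-0.007800, 0.164600) → end (x,ẋ)=(0.092266, 0.626326)
phase 2: p=0.2944, T=0.288, ωT=0.963216, cosh=1.500886, sinh=1.119223; start (x,ẋ)=(0.092266, 0.626326) → end (x,ẋ)=(0.200617, 0.183407)
phase 3: p=0.3634, T=0.499, ωT=1.668905, cosh=2.747405, sinh=2.558952; start (x,ẋ)=(0.200617, 0.183407) → end (x,ẋ)=(0.056498, -0.889270)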